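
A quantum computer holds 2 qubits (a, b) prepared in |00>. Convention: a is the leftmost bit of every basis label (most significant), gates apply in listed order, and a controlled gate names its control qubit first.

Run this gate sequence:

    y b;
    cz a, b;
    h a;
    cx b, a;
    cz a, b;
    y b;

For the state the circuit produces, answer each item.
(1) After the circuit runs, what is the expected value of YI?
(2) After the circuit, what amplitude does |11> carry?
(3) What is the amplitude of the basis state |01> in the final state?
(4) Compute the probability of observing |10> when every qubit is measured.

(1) The expectation value of YI is 0.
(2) The amplitude on |11> is 0.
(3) The amplitude on |01> is 0.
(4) Outcome |10> occurs with probability 1/2.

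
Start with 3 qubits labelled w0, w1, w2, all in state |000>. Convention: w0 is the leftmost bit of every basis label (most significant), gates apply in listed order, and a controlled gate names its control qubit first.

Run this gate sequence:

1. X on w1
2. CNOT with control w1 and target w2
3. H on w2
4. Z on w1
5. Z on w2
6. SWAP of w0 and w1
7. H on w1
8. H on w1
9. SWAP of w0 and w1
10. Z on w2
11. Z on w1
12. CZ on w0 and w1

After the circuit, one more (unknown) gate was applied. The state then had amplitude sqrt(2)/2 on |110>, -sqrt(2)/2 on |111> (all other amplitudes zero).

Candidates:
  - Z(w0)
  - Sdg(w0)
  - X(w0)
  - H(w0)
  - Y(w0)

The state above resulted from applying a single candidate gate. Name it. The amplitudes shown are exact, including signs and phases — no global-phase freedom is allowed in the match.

The unique candidate consistent with the amplitudes is X(w0).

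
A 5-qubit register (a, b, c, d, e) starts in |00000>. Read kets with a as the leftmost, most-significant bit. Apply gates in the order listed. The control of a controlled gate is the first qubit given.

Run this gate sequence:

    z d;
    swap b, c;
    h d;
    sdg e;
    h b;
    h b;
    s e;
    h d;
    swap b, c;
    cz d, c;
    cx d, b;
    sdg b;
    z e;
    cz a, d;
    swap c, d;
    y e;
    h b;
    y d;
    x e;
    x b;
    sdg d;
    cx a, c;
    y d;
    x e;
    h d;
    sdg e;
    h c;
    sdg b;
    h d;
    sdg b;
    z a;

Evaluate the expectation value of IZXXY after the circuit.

The observable IZXXY averages to 0. Key observation: steps 2-9 multiply out to the identity, so the circuit reduces to the remaining gates.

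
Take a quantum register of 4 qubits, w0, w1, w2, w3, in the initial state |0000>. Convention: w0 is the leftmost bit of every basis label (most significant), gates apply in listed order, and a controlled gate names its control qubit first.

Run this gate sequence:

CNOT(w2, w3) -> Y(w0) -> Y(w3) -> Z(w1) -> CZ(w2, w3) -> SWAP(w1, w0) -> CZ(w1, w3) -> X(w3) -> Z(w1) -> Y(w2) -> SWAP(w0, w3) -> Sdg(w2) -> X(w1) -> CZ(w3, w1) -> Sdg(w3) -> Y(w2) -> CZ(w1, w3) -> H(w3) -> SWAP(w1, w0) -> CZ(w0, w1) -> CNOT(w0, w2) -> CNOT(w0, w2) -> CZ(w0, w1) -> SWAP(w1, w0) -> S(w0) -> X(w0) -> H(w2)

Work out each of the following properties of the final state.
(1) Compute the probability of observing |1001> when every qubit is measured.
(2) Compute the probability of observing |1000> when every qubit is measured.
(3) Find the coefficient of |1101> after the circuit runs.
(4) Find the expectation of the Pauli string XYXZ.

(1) A full measurement returns |1001> with probability 1/4. Key observation: steps 19-24 multiply out to the identity, so the circuit reduces to the remaining gates.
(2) The probability of measuring |1000> is 1/4.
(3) The final state's coefficient on |1101> equals 0.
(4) The expectation value of XYXZ is 0.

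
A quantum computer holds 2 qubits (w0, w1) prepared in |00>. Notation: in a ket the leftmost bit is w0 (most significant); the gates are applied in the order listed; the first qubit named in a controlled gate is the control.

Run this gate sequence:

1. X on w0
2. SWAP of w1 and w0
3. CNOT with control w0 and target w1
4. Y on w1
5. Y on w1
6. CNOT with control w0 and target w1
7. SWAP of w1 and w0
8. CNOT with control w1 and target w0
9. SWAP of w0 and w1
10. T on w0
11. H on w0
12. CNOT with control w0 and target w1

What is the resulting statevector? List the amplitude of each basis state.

After the circuit, the state carries amplitude 0 on |00>, sqrt(2)/2 on |01>, sqrt(2)/2 on |10>, 0 on |11>. Key observation: steps 2-7 multiply out to the identity, so the circuit reduces to the remaining gates.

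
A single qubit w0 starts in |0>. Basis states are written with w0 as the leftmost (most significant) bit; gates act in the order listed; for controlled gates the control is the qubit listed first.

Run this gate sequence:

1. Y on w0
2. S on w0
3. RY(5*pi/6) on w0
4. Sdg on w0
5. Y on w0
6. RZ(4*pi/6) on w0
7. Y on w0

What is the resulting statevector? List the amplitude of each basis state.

After the circuit, the state carries amplitude (sqrt(2) + sqrt(6))*exp(I*pi/3)/4 on |0>, (-sqrt(2) + sqrt(6))*exp(I*pi/6)/4 on |1>.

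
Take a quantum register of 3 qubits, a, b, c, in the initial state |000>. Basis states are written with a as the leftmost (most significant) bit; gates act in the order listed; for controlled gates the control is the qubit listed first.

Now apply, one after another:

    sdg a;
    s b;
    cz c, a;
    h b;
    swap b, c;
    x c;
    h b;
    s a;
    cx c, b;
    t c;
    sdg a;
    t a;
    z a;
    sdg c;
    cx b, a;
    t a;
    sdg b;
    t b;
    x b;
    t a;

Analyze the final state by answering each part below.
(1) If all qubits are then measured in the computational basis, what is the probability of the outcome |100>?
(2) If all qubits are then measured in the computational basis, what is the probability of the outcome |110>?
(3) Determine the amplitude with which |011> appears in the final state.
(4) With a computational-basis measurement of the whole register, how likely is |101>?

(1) A full measurement returns |100> with probability 1/4.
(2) The probability of measuring |110> is 0.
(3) |011> carries amplitude -exp(3*I*pi/4)/2 in the final state.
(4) A full measurement returns |101> with probability 1/4.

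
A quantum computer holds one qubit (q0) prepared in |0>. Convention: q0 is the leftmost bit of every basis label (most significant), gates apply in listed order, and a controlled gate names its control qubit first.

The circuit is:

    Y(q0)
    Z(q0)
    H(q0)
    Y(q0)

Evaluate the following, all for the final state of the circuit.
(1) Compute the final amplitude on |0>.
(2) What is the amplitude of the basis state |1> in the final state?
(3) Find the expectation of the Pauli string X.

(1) |0> carries amplitude sqrt(2)/2 in the final state.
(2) The amplitude on |1> is sqrt(2)/2.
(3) In the final state, X has expectation 1.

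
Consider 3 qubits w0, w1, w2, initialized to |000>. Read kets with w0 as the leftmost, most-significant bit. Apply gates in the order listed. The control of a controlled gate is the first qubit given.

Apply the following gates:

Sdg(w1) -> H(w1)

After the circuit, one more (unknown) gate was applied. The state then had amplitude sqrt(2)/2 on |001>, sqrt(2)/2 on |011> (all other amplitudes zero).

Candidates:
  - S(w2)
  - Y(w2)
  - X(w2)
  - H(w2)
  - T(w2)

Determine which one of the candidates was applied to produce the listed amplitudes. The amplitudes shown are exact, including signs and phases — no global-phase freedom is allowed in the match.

The applied gate was X(w2).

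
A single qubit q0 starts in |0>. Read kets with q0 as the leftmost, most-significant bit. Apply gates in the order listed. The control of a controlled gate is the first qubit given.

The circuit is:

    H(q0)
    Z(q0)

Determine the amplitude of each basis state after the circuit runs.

The resulting statevector has amplitude sqrt(2)/2 on |0>, -sqrt(2)/2 on |1>.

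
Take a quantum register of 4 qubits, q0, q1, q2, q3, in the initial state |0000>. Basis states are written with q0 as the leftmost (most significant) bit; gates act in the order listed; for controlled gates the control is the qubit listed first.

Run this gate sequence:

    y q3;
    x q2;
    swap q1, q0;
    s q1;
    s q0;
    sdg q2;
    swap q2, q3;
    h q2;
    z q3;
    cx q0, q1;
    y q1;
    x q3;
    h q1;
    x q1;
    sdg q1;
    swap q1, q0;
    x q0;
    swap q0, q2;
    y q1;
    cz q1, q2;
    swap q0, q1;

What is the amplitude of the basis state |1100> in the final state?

The amplitude on |1100> is I/2.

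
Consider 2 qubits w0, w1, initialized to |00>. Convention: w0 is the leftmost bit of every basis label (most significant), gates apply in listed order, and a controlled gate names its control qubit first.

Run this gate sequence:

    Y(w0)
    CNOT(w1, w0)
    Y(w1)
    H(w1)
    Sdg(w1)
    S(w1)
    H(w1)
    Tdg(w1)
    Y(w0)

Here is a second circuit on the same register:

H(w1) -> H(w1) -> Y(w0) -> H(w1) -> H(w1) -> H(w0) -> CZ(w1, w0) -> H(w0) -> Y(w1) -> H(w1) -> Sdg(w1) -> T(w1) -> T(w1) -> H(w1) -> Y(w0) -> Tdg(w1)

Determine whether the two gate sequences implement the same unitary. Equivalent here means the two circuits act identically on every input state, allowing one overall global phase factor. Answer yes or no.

Yes: on every input state the two circuits agree up to one overall phase factor.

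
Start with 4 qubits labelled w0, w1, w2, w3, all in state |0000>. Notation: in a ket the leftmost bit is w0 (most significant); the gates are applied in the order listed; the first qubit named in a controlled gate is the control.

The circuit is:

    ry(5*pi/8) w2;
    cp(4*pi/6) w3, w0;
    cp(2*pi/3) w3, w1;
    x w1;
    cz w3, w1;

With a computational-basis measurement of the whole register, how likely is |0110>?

A full measurement returns |0110> with probability sin(5*pi/16)**2.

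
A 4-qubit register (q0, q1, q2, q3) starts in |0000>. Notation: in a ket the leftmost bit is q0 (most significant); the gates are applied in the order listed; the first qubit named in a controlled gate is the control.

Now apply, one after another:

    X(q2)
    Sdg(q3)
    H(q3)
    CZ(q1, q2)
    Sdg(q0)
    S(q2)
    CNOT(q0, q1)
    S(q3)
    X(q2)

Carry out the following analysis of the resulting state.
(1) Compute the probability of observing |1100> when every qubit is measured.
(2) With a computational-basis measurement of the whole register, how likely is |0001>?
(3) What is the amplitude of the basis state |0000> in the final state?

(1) A full measurement returns |1100> with probability 0.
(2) The probability of measuring |0001> is 1/2.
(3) The amplitude on |0000> is sqrt(2)*I/2.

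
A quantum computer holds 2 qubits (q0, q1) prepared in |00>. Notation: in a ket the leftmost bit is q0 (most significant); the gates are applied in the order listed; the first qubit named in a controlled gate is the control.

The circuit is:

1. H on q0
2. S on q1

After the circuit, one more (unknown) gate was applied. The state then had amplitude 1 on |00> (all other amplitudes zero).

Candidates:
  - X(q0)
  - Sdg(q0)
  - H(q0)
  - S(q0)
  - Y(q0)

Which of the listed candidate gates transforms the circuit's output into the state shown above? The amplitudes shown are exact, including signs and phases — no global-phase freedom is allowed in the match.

It was H(q0) that produced the state shown.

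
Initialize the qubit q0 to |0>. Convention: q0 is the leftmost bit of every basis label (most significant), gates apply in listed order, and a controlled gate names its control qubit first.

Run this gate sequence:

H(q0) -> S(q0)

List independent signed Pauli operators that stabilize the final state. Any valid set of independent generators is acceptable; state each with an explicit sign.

The stabilizer group can be generated by +Y, among other valid generating sets.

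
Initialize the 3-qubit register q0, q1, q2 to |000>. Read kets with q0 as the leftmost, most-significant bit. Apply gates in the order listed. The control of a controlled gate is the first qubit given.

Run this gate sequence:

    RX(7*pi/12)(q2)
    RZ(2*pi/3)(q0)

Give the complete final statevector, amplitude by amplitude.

After the circuit, the state carries amplitude (-sqrt(3*sqrt(2) + 6)/4 + sqrt(2 - sqrt(2))/4)*exp(2*I*pi/3) on |000>, (-sqrt(sqrt(2) + 2)/4 - sqrt(6 - 3*sqrt(2))/4)*exp(I*pi/6) on |001>, and 0 on every other basis state.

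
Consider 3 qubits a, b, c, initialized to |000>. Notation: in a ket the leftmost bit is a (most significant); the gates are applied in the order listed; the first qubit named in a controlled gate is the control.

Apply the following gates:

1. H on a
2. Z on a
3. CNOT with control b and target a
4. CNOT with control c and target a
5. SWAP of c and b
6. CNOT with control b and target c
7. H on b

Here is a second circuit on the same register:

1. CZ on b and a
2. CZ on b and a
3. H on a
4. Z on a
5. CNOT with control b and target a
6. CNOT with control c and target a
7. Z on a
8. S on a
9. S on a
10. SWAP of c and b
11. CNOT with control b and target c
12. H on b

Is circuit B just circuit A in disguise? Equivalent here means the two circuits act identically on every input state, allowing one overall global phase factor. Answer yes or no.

Yes: on every input state the two circuits agree up to one overall phase factor.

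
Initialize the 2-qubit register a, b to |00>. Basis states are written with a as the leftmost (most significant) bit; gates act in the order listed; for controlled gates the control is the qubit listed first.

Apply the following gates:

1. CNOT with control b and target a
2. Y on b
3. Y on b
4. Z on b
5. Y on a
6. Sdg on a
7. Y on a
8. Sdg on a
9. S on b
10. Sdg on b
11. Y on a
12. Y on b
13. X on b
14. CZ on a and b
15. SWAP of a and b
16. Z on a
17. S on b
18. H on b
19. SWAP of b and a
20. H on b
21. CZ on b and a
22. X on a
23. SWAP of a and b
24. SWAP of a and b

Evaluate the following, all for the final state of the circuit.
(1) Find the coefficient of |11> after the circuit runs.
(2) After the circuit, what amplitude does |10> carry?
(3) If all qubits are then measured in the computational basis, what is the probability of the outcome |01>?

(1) The final state's coefficient on |11> equals -1/2.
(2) |10> carries amplitude -1/2 in the final state.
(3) A full measurement returns |01> with probability 1/4.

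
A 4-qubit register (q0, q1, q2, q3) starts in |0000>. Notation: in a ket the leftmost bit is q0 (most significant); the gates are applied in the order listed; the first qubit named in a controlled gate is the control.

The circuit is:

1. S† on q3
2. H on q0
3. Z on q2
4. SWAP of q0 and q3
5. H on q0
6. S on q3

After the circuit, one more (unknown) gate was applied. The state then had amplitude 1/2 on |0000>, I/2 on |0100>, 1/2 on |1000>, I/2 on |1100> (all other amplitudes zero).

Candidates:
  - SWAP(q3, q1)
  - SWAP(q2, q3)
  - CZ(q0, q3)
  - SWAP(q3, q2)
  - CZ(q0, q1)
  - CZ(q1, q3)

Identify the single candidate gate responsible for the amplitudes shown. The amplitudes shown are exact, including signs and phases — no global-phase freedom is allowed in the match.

The unique candidate consistent with the amplitudes is SWAP(q3, q1).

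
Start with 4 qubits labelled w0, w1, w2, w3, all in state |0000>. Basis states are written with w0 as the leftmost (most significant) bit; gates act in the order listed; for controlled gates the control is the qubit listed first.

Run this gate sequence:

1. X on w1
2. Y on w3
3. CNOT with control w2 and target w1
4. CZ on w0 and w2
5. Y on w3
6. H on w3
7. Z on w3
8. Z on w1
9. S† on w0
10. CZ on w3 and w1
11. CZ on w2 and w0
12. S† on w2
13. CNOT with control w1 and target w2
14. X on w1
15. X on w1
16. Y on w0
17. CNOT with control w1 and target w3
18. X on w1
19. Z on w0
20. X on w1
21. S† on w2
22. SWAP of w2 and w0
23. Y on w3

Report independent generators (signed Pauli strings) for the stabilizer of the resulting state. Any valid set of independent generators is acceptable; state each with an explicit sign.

One valid set of independent stabilizer generators is -IIIX, -ZIII, -IZII, -IIZI (any independent generating set of the same group is equally correct).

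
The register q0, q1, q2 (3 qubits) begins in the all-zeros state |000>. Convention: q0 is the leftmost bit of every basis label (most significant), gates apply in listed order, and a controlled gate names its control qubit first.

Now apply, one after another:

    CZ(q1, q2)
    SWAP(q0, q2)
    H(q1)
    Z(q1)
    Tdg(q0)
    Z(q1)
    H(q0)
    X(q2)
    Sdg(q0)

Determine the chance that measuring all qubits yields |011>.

A full measurement returns |011> with probability 1/4.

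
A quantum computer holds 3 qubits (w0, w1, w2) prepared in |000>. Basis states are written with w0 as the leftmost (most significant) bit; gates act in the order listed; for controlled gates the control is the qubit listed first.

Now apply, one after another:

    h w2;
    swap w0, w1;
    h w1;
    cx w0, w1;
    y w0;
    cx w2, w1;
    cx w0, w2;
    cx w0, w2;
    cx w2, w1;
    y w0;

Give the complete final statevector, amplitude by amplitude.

The resulting statevector has amplitude 1/2 on |000>, 1/2 on |001>, 1/2 on |010>, 1/2 on |011>, 0 on |100>, 0 on |101>, 0 on |110>, 0 on |111>. Key observation: the block from step 5 through step 10 cancels to the identity and can be dropped.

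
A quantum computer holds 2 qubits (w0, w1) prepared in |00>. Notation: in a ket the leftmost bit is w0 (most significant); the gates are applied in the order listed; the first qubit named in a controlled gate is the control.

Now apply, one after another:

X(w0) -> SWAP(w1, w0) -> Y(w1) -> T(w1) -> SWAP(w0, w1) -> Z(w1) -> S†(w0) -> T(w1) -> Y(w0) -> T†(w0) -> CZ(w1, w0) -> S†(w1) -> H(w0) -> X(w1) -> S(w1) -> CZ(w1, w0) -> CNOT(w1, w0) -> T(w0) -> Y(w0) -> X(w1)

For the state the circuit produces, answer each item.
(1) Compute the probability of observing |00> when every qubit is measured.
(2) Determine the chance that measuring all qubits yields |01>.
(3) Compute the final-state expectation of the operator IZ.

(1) The probability of measuring |00> is 1/2.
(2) A full measurement returns |01> with probability 0.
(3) The expectation value of IZ is 1.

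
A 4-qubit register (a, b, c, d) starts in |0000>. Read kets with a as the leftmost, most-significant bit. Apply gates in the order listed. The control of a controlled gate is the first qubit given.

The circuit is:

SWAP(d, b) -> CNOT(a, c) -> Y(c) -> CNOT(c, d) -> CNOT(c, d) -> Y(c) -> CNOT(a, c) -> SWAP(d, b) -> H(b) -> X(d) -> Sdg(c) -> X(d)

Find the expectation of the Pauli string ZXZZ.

The expectation value of ZXZZ is 1.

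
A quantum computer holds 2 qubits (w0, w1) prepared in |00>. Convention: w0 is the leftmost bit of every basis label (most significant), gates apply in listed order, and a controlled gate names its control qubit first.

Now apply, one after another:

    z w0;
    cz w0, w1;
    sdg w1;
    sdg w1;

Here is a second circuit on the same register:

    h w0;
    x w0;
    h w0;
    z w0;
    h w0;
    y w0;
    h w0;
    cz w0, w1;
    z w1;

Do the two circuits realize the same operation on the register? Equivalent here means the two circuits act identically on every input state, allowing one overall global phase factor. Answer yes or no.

No, they are not equivalent — no single phase factor reconciles the two unitaries.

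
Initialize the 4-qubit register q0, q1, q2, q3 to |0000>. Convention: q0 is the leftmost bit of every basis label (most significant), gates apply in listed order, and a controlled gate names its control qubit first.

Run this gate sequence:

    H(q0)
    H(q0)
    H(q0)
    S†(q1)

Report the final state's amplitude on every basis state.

The final amplitudes are sqrt(2)/2 on |0000>, sqrt(2)/2 on |1000>, and 0 on every other basis state.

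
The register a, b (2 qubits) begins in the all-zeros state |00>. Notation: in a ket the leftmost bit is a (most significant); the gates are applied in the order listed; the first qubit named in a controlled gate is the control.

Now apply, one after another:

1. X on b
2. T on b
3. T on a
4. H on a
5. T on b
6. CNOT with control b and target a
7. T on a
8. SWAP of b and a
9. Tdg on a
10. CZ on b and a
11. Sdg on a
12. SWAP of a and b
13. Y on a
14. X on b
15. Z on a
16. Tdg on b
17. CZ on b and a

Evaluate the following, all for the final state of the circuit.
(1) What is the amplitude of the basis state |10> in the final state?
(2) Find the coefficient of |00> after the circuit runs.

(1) The final state's coefficient on |10> equals -sqrt(2)*exp(I*pi/4)/2.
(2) |00> carries amplitude sqrt(2)*I/2 in the final state.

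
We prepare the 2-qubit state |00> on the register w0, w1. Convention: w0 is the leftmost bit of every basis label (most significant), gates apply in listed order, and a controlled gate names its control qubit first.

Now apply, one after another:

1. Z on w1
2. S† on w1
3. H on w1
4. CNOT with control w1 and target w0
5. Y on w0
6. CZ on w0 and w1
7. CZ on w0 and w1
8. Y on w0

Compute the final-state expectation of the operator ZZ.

In the final state, ZZ has expectation 1. Key observation: gates 5-8 undo each other exactly, leaving only the rest of the circuit to track.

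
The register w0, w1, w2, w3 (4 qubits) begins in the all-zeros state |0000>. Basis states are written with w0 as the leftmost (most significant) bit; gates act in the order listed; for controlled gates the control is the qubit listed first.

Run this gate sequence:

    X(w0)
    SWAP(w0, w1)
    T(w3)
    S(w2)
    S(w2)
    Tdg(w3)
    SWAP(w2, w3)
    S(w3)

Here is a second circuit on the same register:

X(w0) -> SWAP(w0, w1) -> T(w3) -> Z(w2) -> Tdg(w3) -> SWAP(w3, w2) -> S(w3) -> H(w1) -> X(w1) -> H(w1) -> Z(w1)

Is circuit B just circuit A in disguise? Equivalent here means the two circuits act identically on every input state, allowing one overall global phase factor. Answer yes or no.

Yes — the two circuits implement the same unitary up to a global phase.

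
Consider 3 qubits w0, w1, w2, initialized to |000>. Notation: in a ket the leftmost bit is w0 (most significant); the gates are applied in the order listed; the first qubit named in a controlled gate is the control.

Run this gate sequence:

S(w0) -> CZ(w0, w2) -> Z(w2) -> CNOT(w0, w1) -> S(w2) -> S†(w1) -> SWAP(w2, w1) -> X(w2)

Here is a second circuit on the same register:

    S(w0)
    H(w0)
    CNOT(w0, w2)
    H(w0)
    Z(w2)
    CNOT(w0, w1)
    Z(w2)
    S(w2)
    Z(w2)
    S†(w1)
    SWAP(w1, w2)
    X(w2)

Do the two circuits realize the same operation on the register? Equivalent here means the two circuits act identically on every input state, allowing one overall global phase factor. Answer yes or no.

No: there is an input state on which the two circuits produce genuinely different outputs (not merely differing by a phase).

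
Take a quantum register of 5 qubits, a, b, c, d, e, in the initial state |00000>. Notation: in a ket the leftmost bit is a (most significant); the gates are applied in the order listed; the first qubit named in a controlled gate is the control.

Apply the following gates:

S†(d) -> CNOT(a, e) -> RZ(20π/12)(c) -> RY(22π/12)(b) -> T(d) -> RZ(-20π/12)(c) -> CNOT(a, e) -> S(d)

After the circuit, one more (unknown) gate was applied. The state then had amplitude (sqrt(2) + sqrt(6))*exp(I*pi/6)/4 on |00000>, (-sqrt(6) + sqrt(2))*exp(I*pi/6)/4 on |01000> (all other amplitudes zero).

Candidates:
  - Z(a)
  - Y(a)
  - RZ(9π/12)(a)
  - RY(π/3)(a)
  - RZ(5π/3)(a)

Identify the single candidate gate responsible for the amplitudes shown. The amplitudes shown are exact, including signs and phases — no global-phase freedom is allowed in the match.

The applied gate was RZ(5π/3)(a).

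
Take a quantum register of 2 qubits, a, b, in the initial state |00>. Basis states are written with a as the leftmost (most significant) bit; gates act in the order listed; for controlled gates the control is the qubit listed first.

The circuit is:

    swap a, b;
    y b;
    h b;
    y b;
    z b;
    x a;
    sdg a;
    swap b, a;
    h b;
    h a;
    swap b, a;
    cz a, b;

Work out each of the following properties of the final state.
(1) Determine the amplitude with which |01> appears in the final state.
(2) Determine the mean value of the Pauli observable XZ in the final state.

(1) The final state's coefficient on |01> equals sqrt(2)*I/2.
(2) In the final state, XZ has expectation -1.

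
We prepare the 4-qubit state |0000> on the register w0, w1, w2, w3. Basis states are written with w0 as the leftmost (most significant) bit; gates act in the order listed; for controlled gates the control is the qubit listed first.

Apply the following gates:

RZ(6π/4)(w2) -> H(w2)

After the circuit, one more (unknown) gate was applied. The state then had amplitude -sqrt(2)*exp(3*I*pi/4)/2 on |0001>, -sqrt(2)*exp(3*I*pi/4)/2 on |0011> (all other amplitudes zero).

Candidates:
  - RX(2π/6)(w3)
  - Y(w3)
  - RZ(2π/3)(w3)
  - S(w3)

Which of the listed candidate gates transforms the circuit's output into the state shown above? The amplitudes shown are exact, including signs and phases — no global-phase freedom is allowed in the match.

It was Y(w3) that produced the state shown.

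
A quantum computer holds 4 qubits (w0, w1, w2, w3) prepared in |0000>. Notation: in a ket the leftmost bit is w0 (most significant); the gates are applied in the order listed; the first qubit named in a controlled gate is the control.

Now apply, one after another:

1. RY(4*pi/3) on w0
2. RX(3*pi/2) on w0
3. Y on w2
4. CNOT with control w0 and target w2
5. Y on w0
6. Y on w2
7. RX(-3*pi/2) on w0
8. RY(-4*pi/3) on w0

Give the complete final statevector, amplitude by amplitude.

The final amplitudes are -1/4 - sqrt(3)*I/4 on |0000>, 1/4 - sqrt(3)*I/4 on |0010>, sqrt(3)/4 - I/4 on |1000>, -sqrt(3)/4 - I/4 on |1010>, and 0 on every other basis state.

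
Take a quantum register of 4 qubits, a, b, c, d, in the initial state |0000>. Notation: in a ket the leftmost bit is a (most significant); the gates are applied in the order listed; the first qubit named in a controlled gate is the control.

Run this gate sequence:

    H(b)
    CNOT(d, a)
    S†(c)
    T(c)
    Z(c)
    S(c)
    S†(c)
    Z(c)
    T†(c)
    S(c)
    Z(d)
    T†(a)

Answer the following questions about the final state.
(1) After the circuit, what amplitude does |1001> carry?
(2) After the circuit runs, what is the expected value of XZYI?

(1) The final state's coefficient on |1001> equals 0. Key observation: the block from step 3 through step 10 cancels to the identity and can be dropped.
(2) In the final state, XZYI has expectation 0.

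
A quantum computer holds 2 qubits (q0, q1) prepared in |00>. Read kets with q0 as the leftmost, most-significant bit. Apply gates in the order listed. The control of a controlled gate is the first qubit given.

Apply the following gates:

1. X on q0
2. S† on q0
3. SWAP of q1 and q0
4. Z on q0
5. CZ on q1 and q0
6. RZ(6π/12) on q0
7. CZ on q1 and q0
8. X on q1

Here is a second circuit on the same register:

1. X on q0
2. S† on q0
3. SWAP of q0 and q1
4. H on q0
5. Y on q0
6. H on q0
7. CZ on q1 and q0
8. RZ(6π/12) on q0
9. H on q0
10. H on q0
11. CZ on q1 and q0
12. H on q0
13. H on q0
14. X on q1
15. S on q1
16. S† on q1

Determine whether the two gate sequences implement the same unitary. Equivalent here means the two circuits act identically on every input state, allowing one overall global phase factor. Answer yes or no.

No, they are not equivalent — no single phase factor reconciles the two unitaries.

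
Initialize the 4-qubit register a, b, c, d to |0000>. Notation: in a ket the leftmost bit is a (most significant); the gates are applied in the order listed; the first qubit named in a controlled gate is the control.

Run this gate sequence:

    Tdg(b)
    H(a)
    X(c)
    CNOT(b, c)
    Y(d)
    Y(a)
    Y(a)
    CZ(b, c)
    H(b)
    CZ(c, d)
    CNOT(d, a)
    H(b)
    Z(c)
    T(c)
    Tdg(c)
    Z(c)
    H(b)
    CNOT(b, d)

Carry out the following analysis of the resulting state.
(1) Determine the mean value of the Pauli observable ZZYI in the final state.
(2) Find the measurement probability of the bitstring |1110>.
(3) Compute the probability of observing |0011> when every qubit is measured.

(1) The observable ZZYI averages to 0.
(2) The probability of measuring |1110> is 1/4.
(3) Outcome |0011> occurs with probability 1/4.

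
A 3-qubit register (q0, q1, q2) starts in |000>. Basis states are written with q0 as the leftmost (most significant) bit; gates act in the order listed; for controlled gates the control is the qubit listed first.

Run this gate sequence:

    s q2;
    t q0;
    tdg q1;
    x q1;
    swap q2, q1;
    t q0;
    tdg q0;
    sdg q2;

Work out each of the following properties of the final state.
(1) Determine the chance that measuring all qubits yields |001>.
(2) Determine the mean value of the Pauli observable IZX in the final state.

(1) The probability of measuring |001> is 1.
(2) In the final state, IZX has expectation 0.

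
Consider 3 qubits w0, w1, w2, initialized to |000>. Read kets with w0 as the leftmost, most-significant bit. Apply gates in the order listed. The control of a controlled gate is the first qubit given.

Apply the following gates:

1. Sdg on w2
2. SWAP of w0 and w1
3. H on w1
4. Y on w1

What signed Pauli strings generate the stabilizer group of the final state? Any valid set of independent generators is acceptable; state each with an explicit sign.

The stabilizer group can be generated by -IXI, +ZII, +IIZ, among other valid generating sets.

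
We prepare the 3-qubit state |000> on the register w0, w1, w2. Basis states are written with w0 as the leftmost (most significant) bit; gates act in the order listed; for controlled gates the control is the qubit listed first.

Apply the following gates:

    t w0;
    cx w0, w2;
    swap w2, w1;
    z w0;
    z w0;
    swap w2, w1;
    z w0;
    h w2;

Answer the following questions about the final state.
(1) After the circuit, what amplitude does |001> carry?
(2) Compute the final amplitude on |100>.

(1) |001> carries amplitude sqrt(2)/2 in the final state. Key observation: steps 3-6 multiply out to the identity, so the circuit reduces to the remaining gates.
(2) |100> carries amplitude 0 in the final state.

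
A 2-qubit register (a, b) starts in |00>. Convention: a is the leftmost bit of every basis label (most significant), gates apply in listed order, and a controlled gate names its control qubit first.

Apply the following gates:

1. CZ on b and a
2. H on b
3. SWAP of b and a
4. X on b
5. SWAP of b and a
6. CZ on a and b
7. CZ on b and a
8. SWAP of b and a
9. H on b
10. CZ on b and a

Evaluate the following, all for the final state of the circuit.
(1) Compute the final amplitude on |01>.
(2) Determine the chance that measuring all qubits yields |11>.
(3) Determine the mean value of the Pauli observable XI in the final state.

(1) The amplitude on |01> is -1/2.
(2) A full measurement returns |11> with probability 1/4.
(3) In the final state, XI has expectation 0.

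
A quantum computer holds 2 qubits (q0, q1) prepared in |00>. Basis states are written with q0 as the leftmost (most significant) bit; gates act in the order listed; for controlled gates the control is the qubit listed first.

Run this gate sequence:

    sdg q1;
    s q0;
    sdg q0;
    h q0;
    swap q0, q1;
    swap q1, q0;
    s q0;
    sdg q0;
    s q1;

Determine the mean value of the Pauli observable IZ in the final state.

The expectation value of IZ is 1.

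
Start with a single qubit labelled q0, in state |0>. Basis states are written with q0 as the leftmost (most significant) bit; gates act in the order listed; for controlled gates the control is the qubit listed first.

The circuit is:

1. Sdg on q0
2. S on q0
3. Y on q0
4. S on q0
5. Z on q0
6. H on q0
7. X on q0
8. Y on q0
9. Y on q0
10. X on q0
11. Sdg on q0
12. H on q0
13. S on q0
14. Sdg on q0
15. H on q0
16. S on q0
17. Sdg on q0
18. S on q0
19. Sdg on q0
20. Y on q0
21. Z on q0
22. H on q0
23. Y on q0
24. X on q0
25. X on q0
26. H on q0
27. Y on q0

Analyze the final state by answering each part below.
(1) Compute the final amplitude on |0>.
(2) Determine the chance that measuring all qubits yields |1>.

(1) The amplitude on |0> is -sqrt(2)/2. Key observation: steps 11-16 multiply out to the identity, so the circuit reduces to the remaining gates.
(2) The probability of measuring |1> is 1/2.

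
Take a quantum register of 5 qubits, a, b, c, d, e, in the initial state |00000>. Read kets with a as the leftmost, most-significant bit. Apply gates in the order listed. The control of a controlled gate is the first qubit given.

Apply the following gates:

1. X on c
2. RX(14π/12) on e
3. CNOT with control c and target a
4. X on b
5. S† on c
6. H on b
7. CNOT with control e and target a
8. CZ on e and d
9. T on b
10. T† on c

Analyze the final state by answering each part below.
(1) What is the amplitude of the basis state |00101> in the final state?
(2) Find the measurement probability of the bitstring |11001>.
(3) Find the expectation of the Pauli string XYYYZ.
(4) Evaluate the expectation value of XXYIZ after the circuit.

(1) |00101> carries amplitude (1 + sqrt(3))*exp(3*I*pi/4)/4 in the final state.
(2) The probability of measuring |11001> is 0.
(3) In the final state, XYYYZ has expectation 0.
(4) In the final state, XXYIZ has expectation 0.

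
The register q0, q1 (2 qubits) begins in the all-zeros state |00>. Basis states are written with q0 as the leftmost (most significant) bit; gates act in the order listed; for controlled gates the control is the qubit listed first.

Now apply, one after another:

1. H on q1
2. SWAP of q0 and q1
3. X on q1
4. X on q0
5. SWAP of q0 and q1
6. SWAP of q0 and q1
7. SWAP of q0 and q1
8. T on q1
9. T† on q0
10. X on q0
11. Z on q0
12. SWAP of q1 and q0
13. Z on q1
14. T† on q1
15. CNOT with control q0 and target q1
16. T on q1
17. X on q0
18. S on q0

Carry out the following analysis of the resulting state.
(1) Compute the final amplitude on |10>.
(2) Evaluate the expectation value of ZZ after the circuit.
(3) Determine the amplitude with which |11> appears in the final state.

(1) The final state's coefficient on |10> equals sqrt(2)*exp(I*pi/4)/2. Key observation: gates 5-6 undo each other exactly, leaving only the rest of the circuit to track.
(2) In the final state, ZZ has expectation -1.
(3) The final state's coefficient on |11> equals 0.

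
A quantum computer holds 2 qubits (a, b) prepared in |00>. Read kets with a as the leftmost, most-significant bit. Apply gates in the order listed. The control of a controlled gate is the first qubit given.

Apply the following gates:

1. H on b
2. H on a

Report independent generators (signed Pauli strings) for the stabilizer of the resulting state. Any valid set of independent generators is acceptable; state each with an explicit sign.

The stabilizer group can be generated by +XI, +IX, among other valid generating sets.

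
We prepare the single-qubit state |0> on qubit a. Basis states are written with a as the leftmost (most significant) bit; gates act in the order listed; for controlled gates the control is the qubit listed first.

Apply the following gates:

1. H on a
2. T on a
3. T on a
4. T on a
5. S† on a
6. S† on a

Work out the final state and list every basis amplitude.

The resulting statevector has amplitude sqrt(2)/2 on |0>, -sqrt(2)*exp(3*I*pi/4)/2 on |1>.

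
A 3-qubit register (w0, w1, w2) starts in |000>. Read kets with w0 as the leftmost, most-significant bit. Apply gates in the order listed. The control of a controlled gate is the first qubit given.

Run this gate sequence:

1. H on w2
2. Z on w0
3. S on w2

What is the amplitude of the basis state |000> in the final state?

The amplitude on |000> is sqrt(2)/2.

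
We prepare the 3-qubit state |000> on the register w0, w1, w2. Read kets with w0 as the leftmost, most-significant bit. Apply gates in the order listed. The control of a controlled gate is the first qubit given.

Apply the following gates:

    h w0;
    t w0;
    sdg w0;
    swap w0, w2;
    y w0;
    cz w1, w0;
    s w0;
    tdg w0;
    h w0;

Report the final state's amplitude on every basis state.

After the circuit, the state carries amplitude exp(3*I*pi/4)/2 on |000>, I/2 on |001>, 0 on |010>, 0 on |011>, -exp(3*I*pi/4)/2 on |100>, -I/2 on |101>, 0 on |110>, 0 on |111>.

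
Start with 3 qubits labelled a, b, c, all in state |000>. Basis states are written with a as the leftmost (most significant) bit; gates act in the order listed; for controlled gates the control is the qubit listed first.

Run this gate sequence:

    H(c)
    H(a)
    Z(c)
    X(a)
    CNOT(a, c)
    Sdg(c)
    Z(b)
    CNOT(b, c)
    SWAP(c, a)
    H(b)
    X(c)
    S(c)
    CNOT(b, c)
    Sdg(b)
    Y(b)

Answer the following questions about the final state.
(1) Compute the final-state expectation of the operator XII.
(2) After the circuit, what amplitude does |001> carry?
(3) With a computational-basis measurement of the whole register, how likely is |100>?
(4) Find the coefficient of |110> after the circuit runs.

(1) In the final state, XII has expectation 0.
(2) |001> carries amplitude sqrt(2)/4 in the final state.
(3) The probability of measuring |100> is 1/8.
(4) The amplitude on |110> is sqrt(2)/4.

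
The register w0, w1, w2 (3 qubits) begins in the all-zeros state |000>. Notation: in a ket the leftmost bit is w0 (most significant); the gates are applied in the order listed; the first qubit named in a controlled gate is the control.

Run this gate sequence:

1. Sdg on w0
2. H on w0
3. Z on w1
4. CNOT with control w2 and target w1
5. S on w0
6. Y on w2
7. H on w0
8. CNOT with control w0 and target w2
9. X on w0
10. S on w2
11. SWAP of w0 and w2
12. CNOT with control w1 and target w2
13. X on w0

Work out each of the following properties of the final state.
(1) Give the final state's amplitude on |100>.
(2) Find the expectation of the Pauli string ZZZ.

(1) |100> carries amplitude 1/2 + I/2 in the final state.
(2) The expectation value of ZZZ is -1.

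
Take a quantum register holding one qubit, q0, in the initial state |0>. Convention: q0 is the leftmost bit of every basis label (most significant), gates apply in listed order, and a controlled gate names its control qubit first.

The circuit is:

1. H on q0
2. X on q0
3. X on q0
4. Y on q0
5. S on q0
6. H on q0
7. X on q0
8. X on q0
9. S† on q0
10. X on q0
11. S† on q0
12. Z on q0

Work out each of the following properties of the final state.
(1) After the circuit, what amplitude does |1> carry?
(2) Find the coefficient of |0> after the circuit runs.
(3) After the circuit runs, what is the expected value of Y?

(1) |1> carries amplitude 1/2 - I/2 in the final state.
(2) |0> carries amplitude -1/2 - I/2 in the final state.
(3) The expectation value of Y is 1.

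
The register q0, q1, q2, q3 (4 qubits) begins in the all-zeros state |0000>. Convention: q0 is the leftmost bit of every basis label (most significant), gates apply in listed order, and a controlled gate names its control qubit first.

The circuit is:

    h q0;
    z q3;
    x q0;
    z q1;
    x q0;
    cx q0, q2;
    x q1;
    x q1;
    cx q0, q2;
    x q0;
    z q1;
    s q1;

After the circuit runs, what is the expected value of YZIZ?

The expectation value of YZIZ is 0. Key observation: the block from step 4 through step 11 cancels to the identity and can be dropped.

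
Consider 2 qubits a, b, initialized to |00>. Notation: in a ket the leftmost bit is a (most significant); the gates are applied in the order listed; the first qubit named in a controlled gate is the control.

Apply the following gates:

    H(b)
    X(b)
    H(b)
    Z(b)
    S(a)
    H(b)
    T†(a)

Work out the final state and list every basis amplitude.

After the circuit, the state carries amplitude sqrt(2)/2 on |00>, sqrt(2)/2 on |01>, 0 on |10>, 0 on |11>.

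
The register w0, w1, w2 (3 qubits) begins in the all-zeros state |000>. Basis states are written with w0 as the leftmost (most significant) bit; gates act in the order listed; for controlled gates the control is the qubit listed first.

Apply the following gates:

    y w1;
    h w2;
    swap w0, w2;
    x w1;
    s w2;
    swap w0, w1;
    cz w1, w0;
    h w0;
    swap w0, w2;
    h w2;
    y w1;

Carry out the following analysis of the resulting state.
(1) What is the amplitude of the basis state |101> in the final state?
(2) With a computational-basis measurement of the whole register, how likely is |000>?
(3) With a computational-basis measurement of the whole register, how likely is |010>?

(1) The final state's coefficient on |101> equals 0.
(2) The probability of measuring |000> is 1/2.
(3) Outcome |010> occurs with probability 1/2.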